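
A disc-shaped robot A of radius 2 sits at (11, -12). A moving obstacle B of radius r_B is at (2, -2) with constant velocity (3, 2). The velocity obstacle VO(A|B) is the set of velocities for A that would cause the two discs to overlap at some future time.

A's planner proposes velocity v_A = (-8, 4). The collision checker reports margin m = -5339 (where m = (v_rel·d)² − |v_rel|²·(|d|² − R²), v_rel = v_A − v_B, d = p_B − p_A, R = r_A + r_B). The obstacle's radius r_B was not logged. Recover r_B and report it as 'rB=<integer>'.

m = -5339
d = (-9, 10);  v_rel = (-11, 2),  |v_rel|² = 125
v_rel×d = (-11)·(10) − (2)·(-9) = -92
since m = R²·125 − (-92)²:  R² = (8464 + -5339) / 125 = 25
R = √25 = 5  ⇒  r_B = 5 − 2 = 3

rB=3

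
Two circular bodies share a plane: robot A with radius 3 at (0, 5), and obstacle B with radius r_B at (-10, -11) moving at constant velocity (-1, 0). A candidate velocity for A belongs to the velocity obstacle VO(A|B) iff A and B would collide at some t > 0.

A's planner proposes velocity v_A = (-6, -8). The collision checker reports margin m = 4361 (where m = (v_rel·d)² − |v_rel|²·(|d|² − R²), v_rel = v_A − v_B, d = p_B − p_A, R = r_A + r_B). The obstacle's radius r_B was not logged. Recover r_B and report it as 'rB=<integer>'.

m = 4361
d = (-10, -16);  v_rel = (-5, -8),  |v_rel|² = 89
v_rel×d = (-5)·(-16) − (-8)·(-10) = 0
since m = R²·89 − 0²:  R² = (0 + 4361) / 89 = 49
R = √49 = 7  ⇒  r_B = 7 − 3 = 4

rB=4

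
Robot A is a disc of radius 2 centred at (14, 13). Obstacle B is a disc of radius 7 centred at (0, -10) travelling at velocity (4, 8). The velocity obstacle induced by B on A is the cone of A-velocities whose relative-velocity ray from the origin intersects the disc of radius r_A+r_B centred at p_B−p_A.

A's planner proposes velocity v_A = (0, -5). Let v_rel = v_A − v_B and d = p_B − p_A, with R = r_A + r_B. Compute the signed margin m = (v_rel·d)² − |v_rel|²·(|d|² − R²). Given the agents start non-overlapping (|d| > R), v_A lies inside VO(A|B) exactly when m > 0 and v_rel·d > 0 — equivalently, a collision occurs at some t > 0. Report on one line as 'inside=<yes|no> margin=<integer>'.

d = (-14, -23),  |d|² = 725;  R = 2+7 = 9,  c = 725−9² = 644
v_rel = (-4, -13),  |v_rel|² = 185;  v_rel·d = (-4)·(-14) + (-13)·(-23) = 355
185·t² − 710·t + 644 = 0  ⇒  m = 355² − 185·644 = 6885
m = 6885 > 0,  v_rel·d = 355 > 0  ⇒  inside

inside=yes margin=6885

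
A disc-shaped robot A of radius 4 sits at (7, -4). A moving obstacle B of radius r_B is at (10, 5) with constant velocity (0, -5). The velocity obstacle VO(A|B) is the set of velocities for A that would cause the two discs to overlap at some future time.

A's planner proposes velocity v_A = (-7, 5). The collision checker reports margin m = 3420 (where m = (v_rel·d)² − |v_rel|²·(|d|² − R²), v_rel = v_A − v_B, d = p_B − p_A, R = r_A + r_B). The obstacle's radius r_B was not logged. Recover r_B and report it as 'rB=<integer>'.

m = 3420
d = (3, 9);  v_rel = (-7, 10),  |v_rel|² = 149
v_rel×d = (-7)·(9) − (10)·(3) = -93
since m = R²·149 − (-93)²:  R² = (8649 + 3420) / 149 = 81
R = √81 = 9  ⇒  r_B = 9 − 4 = 5

rB=5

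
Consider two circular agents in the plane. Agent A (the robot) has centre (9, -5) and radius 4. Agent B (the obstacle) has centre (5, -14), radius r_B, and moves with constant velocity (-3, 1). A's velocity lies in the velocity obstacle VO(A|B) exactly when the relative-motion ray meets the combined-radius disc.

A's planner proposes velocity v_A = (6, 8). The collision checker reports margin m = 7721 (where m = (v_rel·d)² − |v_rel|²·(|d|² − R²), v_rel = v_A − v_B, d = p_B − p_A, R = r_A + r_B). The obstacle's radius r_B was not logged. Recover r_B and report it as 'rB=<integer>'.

m = 7721
d = (-4, -9);  v_rel = (9, 7),  |v_rel|² = 130
v_rel×d = (9)·(-9) − (7)·(-4) = -53
since m = R²·130 − (-53)²:  R² = (2809 + 7721) / 130 = 81
R = √81 = 9  ⇒  r_B = 9 − 4 = 5

rB=5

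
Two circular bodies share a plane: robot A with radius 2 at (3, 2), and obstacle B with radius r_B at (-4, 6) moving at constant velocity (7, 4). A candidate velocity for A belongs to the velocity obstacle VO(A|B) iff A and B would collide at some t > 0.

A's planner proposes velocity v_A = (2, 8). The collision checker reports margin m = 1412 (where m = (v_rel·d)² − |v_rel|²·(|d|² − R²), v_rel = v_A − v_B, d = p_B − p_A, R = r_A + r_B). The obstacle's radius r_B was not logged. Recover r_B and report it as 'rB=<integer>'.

m = 1412
d = (-7, 4);  v_rel = (-5, 4),  |v_rel|² = 41
v_rel×d = (-5)·(4) − (4)·(-7) = 8
since m = R²·41 − 8²:  R² = (64 + 1412) / 41 = 36
R = √36 = 6  ⇒  r_B = 6 − 2 = 4

rB=4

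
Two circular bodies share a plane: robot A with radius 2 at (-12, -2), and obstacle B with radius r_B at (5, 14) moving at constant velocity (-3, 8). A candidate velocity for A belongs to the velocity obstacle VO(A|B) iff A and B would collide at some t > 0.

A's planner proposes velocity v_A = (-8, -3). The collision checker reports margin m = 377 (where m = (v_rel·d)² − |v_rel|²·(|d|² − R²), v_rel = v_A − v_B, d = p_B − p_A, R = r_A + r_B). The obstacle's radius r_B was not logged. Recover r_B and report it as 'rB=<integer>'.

m = 377
d = (17, 16);  v_rel = (-5, -11),  |v_rel|² = 146
v_rel×d = (-5)·(16) − (-11)·(17) = 107
since m = R²·146 − 107²:  R² = (11449 + 377) / 146 = 81
R = √81 = 9  ⇒  r_B = 9 − 2 = 7

rB=7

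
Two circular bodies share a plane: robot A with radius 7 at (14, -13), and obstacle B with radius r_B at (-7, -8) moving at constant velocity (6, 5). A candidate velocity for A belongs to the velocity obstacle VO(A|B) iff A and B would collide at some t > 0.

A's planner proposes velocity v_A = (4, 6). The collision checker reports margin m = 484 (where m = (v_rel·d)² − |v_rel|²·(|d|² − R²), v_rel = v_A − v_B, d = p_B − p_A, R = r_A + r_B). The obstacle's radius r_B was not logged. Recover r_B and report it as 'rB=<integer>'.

m = 484
d = (-21, 5);  v_rel = (-2, 1),  |v_rel|² = 5
v_rel×d = (-2)·(5) − (1)·(-21) = 11
since m = R²·5 − 11²:  R² = (121 + 484) / 5 = 121
R = √121 = 11  ⇒  r_B = 11 − 7 = 4

rB=4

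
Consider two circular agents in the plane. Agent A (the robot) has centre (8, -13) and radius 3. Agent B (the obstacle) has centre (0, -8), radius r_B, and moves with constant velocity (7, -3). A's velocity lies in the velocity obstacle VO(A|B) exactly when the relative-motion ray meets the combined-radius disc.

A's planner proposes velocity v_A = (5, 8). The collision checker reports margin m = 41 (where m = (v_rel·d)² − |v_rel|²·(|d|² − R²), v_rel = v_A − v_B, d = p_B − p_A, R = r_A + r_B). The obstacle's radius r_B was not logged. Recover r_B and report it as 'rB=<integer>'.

m = 41
d = (-8, 5);  v_rel = (-2, 11),  |v_rel|² = 125
v_rel×d = (-2)·(5) − (11)·(-8) = 78
since m = R²·125 − 78²:  R² = (6084 + 41) / 125 = 49
R = √49 = 7  ⇒  r_B = 7 − 3 = 4

rB=4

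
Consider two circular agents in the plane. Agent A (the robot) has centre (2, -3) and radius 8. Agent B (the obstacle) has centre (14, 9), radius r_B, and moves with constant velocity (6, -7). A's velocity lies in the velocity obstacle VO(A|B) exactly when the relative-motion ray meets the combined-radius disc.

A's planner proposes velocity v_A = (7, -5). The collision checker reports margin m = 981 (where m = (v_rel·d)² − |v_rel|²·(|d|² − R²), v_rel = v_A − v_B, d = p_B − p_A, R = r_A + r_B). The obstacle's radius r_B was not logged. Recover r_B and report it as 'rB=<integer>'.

m = 981
d = (12, 12);  v_rel = (1, 2),  |v_rel|² = 5
v_rel×d = (1)·(12) − (2)·(12) = -12
since m = R²·5 − (-12)²:  R² = (144 + 981) / 5 = 225
R = √225 = 15  ⇒  r_B = 15 − 8 = 7

rB=7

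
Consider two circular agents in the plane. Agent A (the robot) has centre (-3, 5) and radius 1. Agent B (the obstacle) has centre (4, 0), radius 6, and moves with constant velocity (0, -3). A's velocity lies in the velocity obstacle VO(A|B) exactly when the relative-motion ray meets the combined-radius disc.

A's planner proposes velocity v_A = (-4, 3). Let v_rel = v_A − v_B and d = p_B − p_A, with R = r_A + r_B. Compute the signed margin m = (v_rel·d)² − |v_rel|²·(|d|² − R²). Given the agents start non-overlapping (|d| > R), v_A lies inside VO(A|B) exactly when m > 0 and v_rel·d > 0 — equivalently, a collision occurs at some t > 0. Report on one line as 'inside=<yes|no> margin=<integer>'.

d = (7, -5),  |d|² = 74;  R = 1+6 = 7,  c = 74−7² = 25
v_rel = (-4, 6),  |v_rel|² = 52;  v_rel·d = (-4)·(7) + (6)·(-5) = -58
52·t² + 116·t + 25 = 0  ⇒  m = (-58)² − 52·25 = 2064
m = 2064 > 0,  v_rel·d = -58 < 0  ⇒  outside

inside=no margin=2064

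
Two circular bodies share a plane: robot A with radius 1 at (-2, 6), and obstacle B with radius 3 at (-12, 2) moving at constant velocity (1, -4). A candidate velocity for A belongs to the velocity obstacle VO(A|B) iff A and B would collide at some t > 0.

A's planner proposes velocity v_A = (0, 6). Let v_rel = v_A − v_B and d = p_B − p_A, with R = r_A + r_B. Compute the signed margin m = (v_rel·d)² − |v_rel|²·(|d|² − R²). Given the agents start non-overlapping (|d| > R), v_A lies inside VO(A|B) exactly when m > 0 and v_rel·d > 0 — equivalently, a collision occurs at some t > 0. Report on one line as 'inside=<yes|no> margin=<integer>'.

d = (-10, -4),  |d|² = 116;  R = 1+3 = 4,  c = 116−4² = 100
v_rel = (-1, 10),  |v_rel|² = 101;  v_rel·d = (-1)·(-10) + (10)·(-4) = -30
101·t² + 60·t + 100 = 0  ⇒  m = (-30)² − 101·100 = -9200
m = -9200 < 0,  v_rel·d = -30 < 0  ⇒  outside

inside=no margin=-9200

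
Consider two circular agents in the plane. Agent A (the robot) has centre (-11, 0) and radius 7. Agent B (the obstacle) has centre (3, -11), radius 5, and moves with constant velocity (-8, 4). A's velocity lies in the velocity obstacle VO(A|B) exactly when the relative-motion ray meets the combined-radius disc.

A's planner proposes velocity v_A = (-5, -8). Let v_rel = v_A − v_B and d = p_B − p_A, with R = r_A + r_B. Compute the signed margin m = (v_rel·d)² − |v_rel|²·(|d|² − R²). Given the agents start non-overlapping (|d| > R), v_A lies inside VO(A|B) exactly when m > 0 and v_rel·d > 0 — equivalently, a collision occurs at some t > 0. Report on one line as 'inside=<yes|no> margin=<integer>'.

d = (14, -11),  |d|² = 317;  R = 7+5 = 12,  c = 317−12² = 173
v_rel = (3, -12),  |v_rel|² = 153;  v_rel·d = (3)·(14) + (-12)·(-11) = 174
153·t² − 348·t + 173 = 0  ⇒  m = 174² − 153·173 = 3807
m = 3807 > 0,  v_rel·d = 174 > 0  ⇒  inside

inside=yes margin=3807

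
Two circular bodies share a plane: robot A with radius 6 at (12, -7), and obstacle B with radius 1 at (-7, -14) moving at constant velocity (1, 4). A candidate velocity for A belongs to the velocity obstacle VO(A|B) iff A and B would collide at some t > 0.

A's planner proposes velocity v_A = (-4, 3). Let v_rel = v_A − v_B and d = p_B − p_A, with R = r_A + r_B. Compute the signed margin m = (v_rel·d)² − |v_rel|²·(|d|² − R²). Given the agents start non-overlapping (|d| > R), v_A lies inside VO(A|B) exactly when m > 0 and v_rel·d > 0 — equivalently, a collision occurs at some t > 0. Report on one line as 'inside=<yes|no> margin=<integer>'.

d = (-19, -7),  |d|² = 410;  R = 6+1 = 7,  c = 410−7² = 361
v_rel = (-5, -1),  |v_rel|² = 26;  v_rel·d = (-5)·(-19) + (-1)·(-7) = 102
26·t² − 204·t + 361 = 0  ⇒  m = 102² − 26·361 = 1018
m = 1018 > 0,  v_rel·d = 102 > 0  ⇒  inside

inside=yes margin=1018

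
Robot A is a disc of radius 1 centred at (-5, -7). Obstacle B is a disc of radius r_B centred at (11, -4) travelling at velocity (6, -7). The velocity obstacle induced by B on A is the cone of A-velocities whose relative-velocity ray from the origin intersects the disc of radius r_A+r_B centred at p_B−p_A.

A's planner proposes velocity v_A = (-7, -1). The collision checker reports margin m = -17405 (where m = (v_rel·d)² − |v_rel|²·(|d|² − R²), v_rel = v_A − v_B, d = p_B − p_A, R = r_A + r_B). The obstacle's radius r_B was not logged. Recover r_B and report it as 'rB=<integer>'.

m = -17405
d = (16, 3);  v_rel = (-13, 6),  |v_rel|² = 205
v_rel×d = (-13)·(3) − (6)·(16) = -135
since m = R²·205 − (-135)²:  R² = (18225 + -17405) / 205 = 4
R = √4 = 2  ⇒  r_B = 2 − 1 = 1

rB=1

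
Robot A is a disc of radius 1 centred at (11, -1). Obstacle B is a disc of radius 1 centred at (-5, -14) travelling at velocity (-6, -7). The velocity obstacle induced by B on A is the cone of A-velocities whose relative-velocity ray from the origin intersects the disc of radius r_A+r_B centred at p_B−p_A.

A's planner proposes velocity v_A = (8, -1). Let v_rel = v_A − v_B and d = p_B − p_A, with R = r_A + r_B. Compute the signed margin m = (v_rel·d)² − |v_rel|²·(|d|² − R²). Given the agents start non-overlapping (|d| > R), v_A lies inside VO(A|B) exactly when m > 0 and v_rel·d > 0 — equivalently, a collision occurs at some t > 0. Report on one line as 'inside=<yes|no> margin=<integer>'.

d = (-16, -13),  |d|² = 425;  R = 1+1 = 2,  c = 425−2² = 421
v_rel = (14, 6),  |v_rel|² = 232;  v_rel·d = (14)·(-16) + (6)·(-13) = -302
232·t² + 604·t + 421 = 0  ⇒  m = (-302)² − 232·421 = -6468
m = -6468 < 0,  v_rel·d = -302 < 0  ⇒  outside

inside=no margin=-6468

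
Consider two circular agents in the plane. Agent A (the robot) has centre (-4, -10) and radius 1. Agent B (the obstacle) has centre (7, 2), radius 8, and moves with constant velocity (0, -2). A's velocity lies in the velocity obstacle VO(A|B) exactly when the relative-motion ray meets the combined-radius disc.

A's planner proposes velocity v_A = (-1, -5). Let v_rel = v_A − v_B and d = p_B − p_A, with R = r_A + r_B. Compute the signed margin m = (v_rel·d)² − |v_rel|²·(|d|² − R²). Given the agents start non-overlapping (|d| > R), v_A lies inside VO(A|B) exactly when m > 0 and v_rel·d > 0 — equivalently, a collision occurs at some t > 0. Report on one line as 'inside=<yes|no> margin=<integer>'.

d = (11, 12),  |d|² = 265;  R = 1+8 = 9,  c = 265−9² = 184
v_rel = (-1, -3),  |v_rel|² = 10;  v_rel·d = (-1)·(11) + (-3)·(12) = -47
10·t² + 94·t + 184 = 0  ⇒  m = (-47)² − 10·184 = 369
m = 369 > 0,  v_rel·d = -47 < 0  ⇒  outside

inside=no margin=369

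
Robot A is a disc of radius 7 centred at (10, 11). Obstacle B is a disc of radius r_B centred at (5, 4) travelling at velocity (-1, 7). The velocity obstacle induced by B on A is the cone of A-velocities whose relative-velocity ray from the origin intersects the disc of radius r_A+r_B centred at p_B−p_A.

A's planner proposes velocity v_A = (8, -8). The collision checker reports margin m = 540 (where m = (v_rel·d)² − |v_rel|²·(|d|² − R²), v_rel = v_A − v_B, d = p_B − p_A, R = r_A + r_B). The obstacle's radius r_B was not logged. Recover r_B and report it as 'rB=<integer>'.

m = 540
d = (-5, -7);  v_rel = (9, -15),  |v_rel|² = 306
v_rel×d = (9)·(-7) − (-15)·(-5) = -138
since m = R²·306 − (-138)²:  R² = (19044 + 540) / 306 = 64
R = √64 = 8  ⇒  r_B = 8 − 7 = 1

rB=1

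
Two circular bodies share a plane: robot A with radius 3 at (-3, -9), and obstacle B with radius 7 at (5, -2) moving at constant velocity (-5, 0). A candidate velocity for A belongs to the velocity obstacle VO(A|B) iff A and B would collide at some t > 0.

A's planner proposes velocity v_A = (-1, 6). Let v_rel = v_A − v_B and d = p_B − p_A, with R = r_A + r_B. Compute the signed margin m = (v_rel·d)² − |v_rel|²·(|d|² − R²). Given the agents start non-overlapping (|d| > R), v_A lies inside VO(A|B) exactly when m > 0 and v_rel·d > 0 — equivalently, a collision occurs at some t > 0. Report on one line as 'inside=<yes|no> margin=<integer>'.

d = (8, 7),  |d|² = 113;  R = 3+7 = 10,  c = 113−10² = 13
v_rel = (4, 6),  |v_rel|² = 52;  v_rel·d = (4)·(8) + (6)·(7) = 74
52·t² − 148·t + 13 = 0  ⇒  m = 74² − 52·13 = 4800
m = 4800 > 0,  v_rel·d = 74 > 0  ⇒  inside

inside=yes margin=4800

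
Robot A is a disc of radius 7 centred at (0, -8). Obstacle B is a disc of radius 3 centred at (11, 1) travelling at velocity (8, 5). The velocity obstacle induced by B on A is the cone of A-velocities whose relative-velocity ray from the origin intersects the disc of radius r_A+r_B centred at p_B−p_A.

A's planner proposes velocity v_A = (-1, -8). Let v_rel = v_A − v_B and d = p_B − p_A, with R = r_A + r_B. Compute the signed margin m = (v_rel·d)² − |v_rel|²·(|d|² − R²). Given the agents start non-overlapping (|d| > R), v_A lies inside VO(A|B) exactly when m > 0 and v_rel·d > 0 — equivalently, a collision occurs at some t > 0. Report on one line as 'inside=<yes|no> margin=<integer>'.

d = (11, 9),  |d|² = 202;  R = 7+3 = 10,  c = 202−10² = 102
v_rel = (-9, -13),  |v_rel|² = 250;  v_rel·d = (-9)·(11) + (-13)·(9) = -216
250·t² + 432·t + 102 = 0  ⇒  m = (-216)² − 250·102 = 21156
m = 21156 > 0,  v_rel·d = -216 < 0  ⇒  outside

inside=no margin=21156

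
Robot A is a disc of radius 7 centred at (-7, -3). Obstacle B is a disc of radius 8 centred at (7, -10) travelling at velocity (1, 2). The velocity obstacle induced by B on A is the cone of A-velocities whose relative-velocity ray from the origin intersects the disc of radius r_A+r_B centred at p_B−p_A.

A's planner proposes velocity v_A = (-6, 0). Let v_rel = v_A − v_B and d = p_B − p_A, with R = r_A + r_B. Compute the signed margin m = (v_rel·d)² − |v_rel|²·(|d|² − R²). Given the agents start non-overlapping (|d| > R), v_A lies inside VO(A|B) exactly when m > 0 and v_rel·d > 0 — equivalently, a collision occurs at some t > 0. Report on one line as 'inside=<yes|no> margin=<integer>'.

d = (14, -7),  |d|² = 245;  R = 7+8 = 15,  c = 245−15² = 20
v_rel = (-7, -2),  |v_rel|² = 53;  v_rel·d = (-7)·(14) + (-2)·(-7) = -84
53·t² + 168·t + 20 = 0  ⇒  m = (-84)² − 53·20 = 5996
m = 5996 > 0,  v_rel·d = -84 < 0  ⇒  outside

inside=no margin=5996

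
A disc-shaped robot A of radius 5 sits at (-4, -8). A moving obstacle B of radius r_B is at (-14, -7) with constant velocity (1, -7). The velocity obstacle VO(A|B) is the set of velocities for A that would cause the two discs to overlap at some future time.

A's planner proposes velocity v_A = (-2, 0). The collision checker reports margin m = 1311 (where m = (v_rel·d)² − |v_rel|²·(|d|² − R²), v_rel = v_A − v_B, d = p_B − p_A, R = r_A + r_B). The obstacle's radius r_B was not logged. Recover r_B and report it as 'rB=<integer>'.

m = 1311
d = (-10, 1);  v_rel = (-3, 7),  |v_rel|² = 58
v_rel×d = (-3)·(1) − (7)·(-10) = 67
since m = R²·58 − 67²:  R² = (4489 + 1311) / 58 = 100
R = √100 = 10  ⇒  r_B = 10 − 5 = 5

rB=5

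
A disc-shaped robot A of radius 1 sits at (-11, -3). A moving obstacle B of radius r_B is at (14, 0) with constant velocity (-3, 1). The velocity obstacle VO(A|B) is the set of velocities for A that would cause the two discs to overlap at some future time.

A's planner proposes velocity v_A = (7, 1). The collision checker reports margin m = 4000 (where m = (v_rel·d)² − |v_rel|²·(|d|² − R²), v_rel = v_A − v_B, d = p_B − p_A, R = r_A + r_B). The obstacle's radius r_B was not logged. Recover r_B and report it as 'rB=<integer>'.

m = 4000
d = (25, 3);  v_rel = (10, 0),  |v_rel|² = 100
v_rel×d = (10)·(3) − (0)·(25) = 30
since m = R²·100 − 30²:  R² = (900 + 4000) / 100 = 49
R = √49 = 7  ⇒  r_B = 7 − 1 = 6

rB=6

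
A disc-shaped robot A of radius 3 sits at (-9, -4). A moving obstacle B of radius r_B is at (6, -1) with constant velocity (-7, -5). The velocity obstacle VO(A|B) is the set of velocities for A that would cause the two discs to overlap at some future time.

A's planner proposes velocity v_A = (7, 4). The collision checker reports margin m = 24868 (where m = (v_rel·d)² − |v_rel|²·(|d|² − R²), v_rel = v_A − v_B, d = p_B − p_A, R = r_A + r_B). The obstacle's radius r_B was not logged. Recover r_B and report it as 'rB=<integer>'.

m = 24868
d = (15, 3);  v_rel = (14, 9),  |v_rel|² = 277
v_rel×d = (14)·(3) − (9)·(15) = -93
since m = R²·277 − (-93)²:  R² = (8649 + 24868) / 277 = 121
R = √121 = 11  ⇒  r_B = 11 − 3 = 8

rB=8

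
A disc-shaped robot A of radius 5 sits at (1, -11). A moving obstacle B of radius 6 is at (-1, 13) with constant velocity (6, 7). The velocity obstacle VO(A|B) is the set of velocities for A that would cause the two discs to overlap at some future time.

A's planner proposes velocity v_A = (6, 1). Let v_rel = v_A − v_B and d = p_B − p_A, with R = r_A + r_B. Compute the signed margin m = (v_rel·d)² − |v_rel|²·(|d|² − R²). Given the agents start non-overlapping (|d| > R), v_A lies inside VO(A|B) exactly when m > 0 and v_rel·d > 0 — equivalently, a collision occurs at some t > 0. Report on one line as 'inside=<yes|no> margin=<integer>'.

d = (-2, 24),  |d|² = 580;  R = 5+6 = 11,  c = 580−11² = 459
v_rel = (0, -6),  |v_rel|² = 36;  v_rel·d = (0)·(-2) + (-6)·(24) = -144
36·t² + 288·t + 459 = 0  ⇒  m = (-144)² − 36·459 = 4212
m = 4212 > 0,  v_rel·d = -144 < 0  ⇒  outside

inside=no margin=4212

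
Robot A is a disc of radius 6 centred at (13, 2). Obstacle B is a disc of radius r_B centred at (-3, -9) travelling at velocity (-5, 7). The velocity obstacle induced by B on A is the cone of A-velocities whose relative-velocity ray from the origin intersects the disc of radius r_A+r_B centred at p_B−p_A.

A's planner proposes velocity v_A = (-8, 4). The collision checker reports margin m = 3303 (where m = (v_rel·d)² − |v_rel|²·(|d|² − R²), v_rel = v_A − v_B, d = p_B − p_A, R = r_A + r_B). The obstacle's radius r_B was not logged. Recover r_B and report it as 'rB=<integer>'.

m = 3303
d = (-16, -11);  v_rel = (-3, -3),  |v_rel|² = 18
v_rel×d = (-3)·(-11) − (-3)·(-16) = -15
since m = R²·18 − (-15)²:  R² = (225 + 3303) / 18 = 196
R = √196 = 14  ⇒  r_B = 14 − 6 = 8

rB=8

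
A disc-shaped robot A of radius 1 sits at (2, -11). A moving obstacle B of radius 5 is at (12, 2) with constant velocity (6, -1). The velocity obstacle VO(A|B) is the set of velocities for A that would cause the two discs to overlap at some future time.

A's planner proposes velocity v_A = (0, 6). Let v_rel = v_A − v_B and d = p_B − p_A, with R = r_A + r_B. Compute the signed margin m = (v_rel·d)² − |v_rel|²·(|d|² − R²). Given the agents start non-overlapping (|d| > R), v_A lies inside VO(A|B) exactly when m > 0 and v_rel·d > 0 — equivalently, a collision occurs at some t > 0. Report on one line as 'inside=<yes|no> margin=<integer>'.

d = (10, 13),  |d|² = 269;  R = 1+5 = 6,  c = 269−6² = 233
v_rel = (-6, 7),  |v_rel|² = 85;  v_rel·d = (-6)·(10) + (7)·(13) = 31
85·t² − 62·t + 233 = 0  ⇒  m = 31² − 85·233 = -18844
m = -18844 < 0,  v_rel·d = 31 > 0  ⇒  outside

inside=no margin=-18844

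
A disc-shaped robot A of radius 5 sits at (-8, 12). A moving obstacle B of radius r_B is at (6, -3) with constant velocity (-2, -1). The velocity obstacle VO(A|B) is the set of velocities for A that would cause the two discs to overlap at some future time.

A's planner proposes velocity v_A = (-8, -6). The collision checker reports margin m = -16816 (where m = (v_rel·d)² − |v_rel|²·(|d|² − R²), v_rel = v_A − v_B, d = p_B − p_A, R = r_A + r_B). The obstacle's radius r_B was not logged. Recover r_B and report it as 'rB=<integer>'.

m = -16816
d = (14, -15);  v_rel = (-6, -5),  |v_rel|² = 61
v_rel×d = (-6)·(-15) − (-5)·(14) = 160
since m = R²·61 − 160²:  R² = (25600 + -16816) / 61 = 144
R = √144 = 12  ⇒  r_B = 12 − 5 = 7

rB=7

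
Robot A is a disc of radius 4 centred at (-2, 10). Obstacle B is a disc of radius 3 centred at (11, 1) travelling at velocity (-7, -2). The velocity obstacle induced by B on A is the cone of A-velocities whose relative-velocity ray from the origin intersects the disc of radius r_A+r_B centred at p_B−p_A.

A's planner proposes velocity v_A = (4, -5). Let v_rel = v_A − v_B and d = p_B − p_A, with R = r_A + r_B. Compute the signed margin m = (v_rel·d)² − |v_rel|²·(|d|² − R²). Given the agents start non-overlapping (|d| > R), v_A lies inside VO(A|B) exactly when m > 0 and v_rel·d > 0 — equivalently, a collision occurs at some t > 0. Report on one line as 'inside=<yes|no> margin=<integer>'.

d = (13, -9),  |d|² = 250;  R = 4+3 = 7,  c = 250−7² = 201
v_rel = (11, -3),  |v_rel|² = 130;  v_rel·d = (11)·(13) + (-3)·(-9) = 170
130·t² − 340·t + 201 = 0  ⇒  m = 170² − 130·201 = 2770
m = 2770 > 0,  v_rel·d = 170 > 0  ⇒  inside

inside=yes margin=2770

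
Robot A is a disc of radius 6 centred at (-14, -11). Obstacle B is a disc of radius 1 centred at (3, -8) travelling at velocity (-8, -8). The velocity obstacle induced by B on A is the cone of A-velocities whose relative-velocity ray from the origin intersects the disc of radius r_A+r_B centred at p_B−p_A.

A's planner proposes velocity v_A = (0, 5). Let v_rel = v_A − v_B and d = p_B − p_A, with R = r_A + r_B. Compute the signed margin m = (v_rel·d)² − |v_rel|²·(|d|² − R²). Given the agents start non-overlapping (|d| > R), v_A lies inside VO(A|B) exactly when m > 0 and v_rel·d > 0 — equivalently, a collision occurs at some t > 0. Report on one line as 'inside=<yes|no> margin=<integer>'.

d = (17, 3),  |d|² = 298;  R = 6+1 = 7,  c = 298−7² = 249
v_rel = (8, 13),  |v_rel|² = 233;  v_rel·d = (8)·(17) + (13)·(3) = 175
233·t² − 350·t + 249 = 0  ⇒  m = 175² − 233·249 = -27392
m = -27392 < 0,  v_rel·d = 175 > 0  ⇒  outside

inside=no margin=-27392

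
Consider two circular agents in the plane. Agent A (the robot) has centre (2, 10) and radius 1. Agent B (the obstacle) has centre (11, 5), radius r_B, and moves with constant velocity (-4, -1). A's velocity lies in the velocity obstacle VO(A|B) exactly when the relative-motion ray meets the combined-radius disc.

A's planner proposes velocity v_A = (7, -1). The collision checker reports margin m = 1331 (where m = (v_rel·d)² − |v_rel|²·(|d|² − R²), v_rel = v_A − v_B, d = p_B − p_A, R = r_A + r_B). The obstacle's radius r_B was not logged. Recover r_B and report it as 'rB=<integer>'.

m = 1331
d = (9, -5);  v_rel = (11, 0),  |v_rel|² = 121
v_rel×d = (11)·(-5) − (0)·(9) = -55
since m = R²·121 − (-55)²:  R² = (3025 + 1331) / 121 = 36
R = √36 = 6  ⇒  r_B = 6 − 1 = 5

rB=5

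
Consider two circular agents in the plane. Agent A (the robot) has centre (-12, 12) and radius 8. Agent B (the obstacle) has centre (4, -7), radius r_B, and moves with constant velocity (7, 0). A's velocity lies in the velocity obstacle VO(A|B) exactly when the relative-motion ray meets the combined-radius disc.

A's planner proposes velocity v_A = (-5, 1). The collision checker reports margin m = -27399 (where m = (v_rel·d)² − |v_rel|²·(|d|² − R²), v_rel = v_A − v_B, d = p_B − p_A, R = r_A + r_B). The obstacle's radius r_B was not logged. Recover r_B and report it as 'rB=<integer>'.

m = -27399
d = (16, -19);  v_rel = (-12, 1),  |v_rel|² = 145
v_rel×d = (-12)·(-19) − (1)·(16) = 212
since m = R²·145 − 212²:  R² = (44944 + -27399) / 145 = 121
R = √121 = 11  ⇒  r_B = 11 − 8 = 3

rB=3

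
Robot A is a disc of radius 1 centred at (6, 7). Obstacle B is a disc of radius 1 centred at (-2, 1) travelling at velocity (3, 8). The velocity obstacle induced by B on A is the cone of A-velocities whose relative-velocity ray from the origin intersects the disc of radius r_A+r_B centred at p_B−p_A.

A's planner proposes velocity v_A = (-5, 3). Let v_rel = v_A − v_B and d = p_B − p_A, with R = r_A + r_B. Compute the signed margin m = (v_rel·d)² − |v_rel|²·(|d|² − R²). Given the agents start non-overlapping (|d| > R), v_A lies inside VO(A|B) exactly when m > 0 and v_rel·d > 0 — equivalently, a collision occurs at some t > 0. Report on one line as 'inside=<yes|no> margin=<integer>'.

d = (-8, -6),  |d|² = 100;  R = 1+1 = 2,  c = 100−2² = 96
v_rel = (-8, -5),  |v_rel|² = 89;  v_rel·d = (-8)·(-8) + (-5)·(-6) = 94
89·t² − 188·t + 96 = 0  ⇒  m = 94² − 89·96 = 292
m = 292 > 0,  v_rel·d = 94 > 0  ⇒  inside

inside=yes margin=292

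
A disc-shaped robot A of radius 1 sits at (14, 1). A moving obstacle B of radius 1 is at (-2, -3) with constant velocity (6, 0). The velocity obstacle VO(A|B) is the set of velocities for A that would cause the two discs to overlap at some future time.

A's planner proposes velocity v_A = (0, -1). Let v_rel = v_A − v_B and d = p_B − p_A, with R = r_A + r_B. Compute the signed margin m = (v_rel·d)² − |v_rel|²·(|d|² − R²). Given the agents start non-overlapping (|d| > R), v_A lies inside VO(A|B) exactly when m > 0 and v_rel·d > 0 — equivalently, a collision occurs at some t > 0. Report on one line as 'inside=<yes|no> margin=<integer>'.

d = (-16, -4),  |d|² = 272;  R = 1+1 = 2,  c = 272−2² = 268
v_rel = (-6, -1),  |v_rel|² = 37;  v_rel·d = (-6)·(-16) + (-1)·(-4) = 100
37·t² − 200·t + 268 = 0  ⇒  m = 100² − 37·268 = 84
m = 84 > 0,  v_rel·d = 100 > 0  ⇒  inside

inside=yes margin=84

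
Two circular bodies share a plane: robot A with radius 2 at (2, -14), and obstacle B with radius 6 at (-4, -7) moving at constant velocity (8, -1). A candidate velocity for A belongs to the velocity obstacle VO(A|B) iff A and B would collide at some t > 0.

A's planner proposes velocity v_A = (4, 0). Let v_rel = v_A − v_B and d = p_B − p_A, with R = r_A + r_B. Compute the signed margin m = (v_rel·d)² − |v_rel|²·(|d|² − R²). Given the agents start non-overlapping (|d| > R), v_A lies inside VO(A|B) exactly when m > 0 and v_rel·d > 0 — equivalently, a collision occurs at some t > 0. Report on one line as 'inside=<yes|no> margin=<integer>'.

d = (-6, 7),  |d|² = 85;  R = 2+6 = 8,  c = 85−8² = 21
v_rel = (-4, 1),  |v_rel|² = 17;  v_rel·d = (-4)·(-6) + (1)·(7) = 31
17·t² − 62·t + 21 = 0  ⇒  m = 31² − 17·21 = 604
m = 604 > 0,  v_rel·d = 31 > 0  ⇒  inside

inside=yes margin=604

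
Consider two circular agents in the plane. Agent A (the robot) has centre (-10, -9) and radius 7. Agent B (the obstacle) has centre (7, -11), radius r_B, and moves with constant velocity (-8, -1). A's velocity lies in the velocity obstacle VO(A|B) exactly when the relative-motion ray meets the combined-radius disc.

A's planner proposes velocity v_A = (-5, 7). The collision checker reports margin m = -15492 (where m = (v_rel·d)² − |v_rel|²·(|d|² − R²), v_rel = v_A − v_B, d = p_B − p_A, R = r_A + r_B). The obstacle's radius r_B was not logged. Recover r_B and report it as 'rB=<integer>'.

m = -15492
d = (17, -2);  v_rel = (3, 8),  |v_rel|² = 73
v_rel×d = (3)·(-2) − (8)·(17) = -142
since m = R²·73 − (-142)²:  R² = (20164 + -15492) / 73 = 64
R = √64 = 8  ⇒  r_B = 8 − 7 = 1

rB=1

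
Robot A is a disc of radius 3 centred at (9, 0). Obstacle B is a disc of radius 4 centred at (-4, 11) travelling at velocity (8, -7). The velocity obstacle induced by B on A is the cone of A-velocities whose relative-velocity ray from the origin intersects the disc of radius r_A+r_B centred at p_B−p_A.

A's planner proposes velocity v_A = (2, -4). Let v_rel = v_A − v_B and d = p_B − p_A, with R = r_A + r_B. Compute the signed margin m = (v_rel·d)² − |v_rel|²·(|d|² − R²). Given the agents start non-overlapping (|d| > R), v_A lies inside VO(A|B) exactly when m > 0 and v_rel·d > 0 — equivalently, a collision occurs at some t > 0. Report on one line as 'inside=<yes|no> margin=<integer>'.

d = (-13, 11),  |d|² = 290;  R = 3+4 = 7,  c = 290−7² = 241
v_rel = (-6, 3),  |v_rel|² = 45;  v_rel·d = (-6)·(-13) + (3)·(11) = 111
45·t² − 222·t + 241 = 0  ⇒  m = 111² − 45·241 = 1476
m = 1476 > 0,  v_rel·d = 111 > 0  ⇒  inside

inside=yes margin=1476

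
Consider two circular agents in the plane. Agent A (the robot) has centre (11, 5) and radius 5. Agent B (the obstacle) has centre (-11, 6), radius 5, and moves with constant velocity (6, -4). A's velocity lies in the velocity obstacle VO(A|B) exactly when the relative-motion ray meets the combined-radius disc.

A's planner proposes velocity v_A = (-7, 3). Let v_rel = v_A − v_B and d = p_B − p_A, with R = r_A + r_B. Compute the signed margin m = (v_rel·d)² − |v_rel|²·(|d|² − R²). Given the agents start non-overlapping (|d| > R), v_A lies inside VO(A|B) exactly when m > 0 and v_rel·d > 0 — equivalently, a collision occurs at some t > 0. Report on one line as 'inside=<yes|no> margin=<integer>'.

d = (-22, 1),  |d|² = 485;  R = 5+5 = 10,  c = 485−10² = 385
v_rel = (-13, 7),  |v_rel|² = 218;  v_rel·d = (-13)·(-22) + (7)·(1) = 293
218·t² − 586·t + 385 = 0  ⇒  m = 293² − 218·385 = 1919
m = 1919 > 0,  v_rel·d = 293 > 0  ⇒  inside

inside=yes margin=1919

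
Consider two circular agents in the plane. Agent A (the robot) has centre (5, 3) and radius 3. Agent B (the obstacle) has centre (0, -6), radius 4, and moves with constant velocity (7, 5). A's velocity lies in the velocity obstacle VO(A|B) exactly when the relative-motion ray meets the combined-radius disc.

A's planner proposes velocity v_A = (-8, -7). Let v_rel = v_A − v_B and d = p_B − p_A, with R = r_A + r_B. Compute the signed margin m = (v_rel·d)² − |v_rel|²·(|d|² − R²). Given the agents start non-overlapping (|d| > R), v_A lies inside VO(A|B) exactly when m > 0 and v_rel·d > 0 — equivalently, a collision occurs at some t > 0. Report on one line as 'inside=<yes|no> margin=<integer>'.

d = (-5, -9),  |d|² = 106;  R = 3+4 = 7,  c = 106−7² = 57
v_rel = (-15, -12),  |v_rel|² = 369;  v_rel·d = (-15)·(-5) + (-12)·(-9) = 183
369·t² − 366·t + 57 = 0  ⇒  m = 183² − 369·57 = 12456
m = 12456 > 0,  v_rel·d = 183 > 0  ⇒  inside

inside=yes margin=12456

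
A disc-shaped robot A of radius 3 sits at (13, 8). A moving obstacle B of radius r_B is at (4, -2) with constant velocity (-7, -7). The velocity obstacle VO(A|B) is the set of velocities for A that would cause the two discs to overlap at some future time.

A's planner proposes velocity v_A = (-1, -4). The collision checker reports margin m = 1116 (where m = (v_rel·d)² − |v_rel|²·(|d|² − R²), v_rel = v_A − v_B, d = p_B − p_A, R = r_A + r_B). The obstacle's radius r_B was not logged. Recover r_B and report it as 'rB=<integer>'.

m = 1116
d = (-9, -10);  v_rel = (6, 3),  |v_rel|² = 45
v_rel×d = (6)·(-10) − (3)·(-9) = -33
since m = R²·45 − (-33)²:  R² = (1089 + 1116) / 45 = 49
R = √49 = 7  ⇒  r_B = 7 − 3 = 4

rB=4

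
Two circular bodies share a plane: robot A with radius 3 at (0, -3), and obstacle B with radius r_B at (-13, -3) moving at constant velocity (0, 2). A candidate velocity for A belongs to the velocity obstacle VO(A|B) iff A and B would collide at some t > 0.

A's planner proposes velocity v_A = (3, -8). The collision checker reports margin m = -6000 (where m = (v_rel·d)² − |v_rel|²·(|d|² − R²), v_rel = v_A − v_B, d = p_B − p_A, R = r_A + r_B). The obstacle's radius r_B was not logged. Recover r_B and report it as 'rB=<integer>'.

m = -6000
d = (-13, 0);  v_rel = (3, -10),  |v_rel|² = 109
v_rel×d = (3)·(0) − (-10)·(-13) = -130
since m = R²·109 − (-130)²:  R² = (16900 + -6000) / 109 = 100
R = √100 = 10  ⇒  r_B = 10 − 3 = 7

rB=7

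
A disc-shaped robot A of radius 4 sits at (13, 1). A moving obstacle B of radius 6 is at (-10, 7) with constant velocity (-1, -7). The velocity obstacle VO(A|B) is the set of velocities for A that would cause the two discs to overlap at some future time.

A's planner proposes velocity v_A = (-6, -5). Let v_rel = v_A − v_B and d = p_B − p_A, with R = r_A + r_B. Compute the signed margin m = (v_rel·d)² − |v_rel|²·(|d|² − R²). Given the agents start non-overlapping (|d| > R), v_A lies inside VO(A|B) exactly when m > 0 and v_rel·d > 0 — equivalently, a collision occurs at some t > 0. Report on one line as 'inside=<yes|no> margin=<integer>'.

d = (-23, 6),  |d|² = 565;  R = 4+6 = 10,  c = 565−10² = 465
v_rel = (-5, 2),  |v_rel|² = 29;  v_rel·d = (-5)·(-23) + (2)·(6) = 127
29·t² − 254·t + 465 = 0  ⇒  m = 127² − 29·465 = 2644
m = 2644 > 0,  v_rel·d = 127 > 0  ⇒  inside

inside=yes margin=2644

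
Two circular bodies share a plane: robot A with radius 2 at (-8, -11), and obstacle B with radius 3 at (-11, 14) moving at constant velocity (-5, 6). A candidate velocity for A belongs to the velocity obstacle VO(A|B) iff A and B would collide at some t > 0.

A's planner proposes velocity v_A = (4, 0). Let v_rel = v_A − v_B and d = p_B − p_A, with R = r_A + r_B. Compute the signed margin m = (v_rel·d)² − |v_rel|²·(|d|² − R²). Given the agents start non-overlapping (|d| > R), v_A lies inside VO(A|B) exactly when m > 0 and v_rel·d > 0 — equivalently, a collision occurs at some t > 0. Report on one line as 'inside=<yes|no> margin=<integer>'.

d = (-3, 25),  |d|² = 634;  R = 2+3 = 5,  c = 634−5² = 609
v_rel = (9, -6),  |v_rel|² = 117;  v_rel·d = (9)·(-3) + (-6)·(25) = -177
117·t² + 354·t + 609 = 0  ⇒  m = (-177)² − 117·609 = -39924
m = -39924 < 0,  v_rel·d = -177 < 0  ⇒  outside

inside=no margin=-39924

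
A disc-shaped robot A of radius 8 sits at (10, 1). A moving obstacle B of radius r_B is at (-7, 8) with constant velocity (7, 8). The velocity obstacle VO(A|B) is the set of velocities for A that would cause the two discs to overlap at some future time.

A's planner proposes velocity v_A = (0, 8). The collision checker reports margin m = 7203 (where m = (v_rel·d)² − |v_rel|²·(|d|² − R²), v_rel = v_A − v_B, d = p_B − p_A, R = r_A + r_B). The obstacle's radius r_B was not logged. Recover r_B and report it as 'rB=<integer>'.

m = 7203
d = (-17, 7);  v_rel = (-7, 0),  |v_rel|² = 49
v_rel×d = (-7)·(7) − (0)·(-17) = -49
since m = R²·49 − (-49)²:  R² = (2401 + 7203) / 49 = 196
R = √196 = 14  ⇒  r_B = 14 − 8 = 6

rB=6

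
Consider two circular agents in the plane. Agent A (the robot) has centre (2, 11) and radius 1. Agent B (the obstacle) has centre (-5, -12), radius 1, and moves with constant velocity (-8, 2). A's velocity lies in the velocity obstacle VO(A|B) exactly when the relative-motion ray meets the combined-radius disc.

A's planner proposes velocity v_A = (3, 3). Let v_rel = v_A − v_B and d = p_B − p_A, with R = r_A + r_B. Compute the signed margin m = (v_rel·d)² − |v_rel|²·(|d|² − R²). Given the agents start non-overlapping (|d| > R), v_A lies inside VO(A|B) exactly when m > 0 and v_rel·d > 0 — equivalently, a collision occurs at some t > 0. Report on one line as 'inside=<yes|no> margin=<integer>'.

d = (-7, -23),  |d|² = 578;  R = 1+1 = 2,  c = 578−2² = 574
v_rel = (11, 1),  |v_rel|² = 122;  v_rel·d = (11)·(-7) + (1)·(-23) = -100
122·t² + 200·t + 574 = 0  ⇒  m = (-100)² − 122·574 = -60028
m = -60028 < 0,  v_rel·d = -100 < 0  ⇒  outside

inside=no margin=-60028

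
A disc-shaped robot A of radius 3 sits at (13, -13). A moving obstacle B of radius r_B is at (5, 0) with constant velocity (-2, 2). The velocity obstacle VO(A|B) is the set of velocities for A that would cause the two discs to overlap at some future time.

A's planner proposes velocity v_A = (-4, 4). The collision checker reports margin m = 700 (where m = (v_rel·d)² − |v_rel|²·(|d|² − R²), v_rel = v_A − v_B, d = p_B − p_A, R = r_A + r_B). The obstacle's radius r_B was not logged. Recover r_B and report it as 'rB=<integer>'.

m = 700
d = (-8, 13);  v_rel = (-2, 2),  |v_rel|² = 8
v_rel×d = (-2)·(13) − (2)·(-8) = -10
since m = R²·8 − (-10)²:  R² = (100 + 700) / 8 = 100
R = √100 = 10  ⇒  r_B = 10 − 3 = 7

rB=7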